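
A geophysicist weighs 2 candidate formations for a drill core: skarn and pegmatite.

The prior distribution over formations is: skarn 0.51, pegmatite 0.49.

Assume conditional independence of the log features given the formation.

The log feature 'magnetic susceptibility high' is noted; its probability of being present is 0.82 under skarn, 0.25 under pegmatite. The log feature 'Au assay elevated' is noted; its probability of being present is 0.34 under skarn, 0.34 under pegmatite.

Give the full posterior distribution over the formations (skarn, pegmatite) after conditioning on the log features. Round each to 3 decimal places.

For each hypothesis, the unnormalized posterior weight is prior × product of the log feature likelihoods:
  skarn: 0.51 × 0.82 × 0.34 = 0.14219
  pegmatite: 0.49 × 0.25 × 0.34 = 0.04165
Marginal likelihood of the evidence = 0.18384.
P(skarn | evidence) = 0.14219 / 0.18384 ≈ 0.773
P(pegmatite | evidence) = 0.04165 / 0.18384 ≈ 0.227

0.773, 0.227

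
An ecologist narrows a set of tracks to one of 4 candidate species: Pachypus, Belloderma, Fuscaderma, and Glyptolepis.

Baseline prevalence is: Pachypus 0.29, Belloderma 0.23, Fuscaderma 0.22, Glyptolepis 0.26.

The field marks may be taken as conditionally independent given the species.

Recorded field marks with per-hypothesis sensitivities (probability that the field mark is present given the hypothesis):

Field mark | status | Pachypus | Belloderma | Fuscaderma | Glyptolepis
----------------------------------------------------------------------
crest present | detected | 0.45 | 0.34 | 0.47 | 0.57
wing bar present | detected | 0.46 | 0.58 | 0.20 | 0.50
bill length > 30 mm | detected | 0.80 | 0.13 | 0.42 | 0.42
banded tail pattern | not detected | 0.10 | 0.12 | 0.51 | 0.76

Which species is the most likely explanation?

Multiply each prior by the joint likelihood of the field mark pattern (using 1 − P(present | H) for each absent field mark):
  Pachypus: 0.29 × 0.45 × 0.46 × 0.80 × (1 − 0.10) = 0.043222
  Belloderma: 0.23 × 0.34 × 0.58 × 0.13 × (1 − 0.12) = 0.0051887
  Fuscaderma: 0.22 × 0.47 × 0.20 × 0.42 × (1 − 0.51) = 0.0042559
  Glyptolepis: 0.26 × 0.57 × 0.50 × 0.42 × (1 − 0.76) = 0.0074693
Normalizing constant Z = 0.043222 + 0.0051887 + 0.0042559 + 0.0074693 = 0.060136.
P(Pachypus | evidence) ≈ 0.043222 / 0.060136 ≈ 0.719
P(Belloderma | evidence) ≈ 0.0051887 / 0.060136 ≈ 0.086
P(Fuscaderma | evidence) ≈ 0.0042559 / 0.060136 ≈ 0.071
P(Glyptolepis | evidence) ≈ 0.0074693 / 0.060136 ≈ 0.124
The largest is 0.719, so Pachypus is most probable.

Pachypus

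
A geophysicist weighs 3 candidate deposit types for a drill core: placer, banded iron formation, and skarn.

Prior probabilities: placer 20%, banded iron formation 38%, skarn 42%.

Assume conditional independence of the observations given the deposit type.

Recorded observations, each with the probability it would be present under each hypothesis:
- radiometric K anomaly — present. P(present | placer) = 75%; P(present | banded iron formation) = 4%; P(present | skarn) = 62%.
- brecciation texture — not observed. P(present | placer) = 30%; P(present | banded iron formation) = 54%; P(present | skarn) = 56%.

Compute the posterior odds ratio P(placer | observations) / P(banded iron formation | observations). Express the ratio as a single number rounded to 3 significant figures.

15.0

The normalizing constant cancels in an odds ratio, so compute prior × likelihood for the two hypotheses only (using 1 − P(present | H) for each absent observation):
  placer: 0.20 × 0.75 × (1 − 0.30) = 0.105
  banded iron formation: 0.38 × 0.04 × (1 − 0.54) = 0.006992
Odds(placer : banded iron formation) = 0.105 / 0.006992 ≈ 15.0.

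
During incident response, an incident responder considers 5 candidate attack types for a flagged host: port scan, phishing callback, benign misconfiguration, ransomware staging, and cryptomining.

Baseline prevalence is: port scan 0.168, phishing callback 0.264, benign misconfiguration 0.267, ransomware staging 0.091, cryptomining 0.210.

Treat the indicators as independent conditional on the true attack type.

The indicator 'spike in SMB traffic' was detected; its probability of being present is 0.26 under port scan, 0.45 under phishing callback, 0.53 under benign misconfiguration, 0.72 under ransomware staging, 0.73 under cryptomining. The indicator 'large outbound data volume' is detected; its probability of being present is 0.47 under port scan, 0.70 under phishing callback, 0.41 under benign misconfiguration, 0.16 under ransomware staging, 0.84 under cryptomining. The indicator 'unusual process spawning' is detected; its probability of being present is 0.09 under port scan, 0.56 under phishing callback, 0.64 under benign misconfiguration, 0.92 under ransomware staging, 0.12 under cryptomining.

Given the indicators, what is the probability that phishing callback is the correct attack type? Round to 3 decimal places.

Multiply each prior by the joint likelihood of the indicator pattern:
  port scan: 0.168 × 0.26 × 0.47 × 0.09 = 0.0018477
  phishing callback: 0.264 × 0.45 × 0.70 × 0.56 = 0.04657
  benign misconfiguration: 0.267 × 0.53 × 0.41 × 0.64 = 0.037132
  ransomware staging: 0.091 × 0.72 × 0.16 × 0.92 = 0.0096445
  cryptomining: 0.210 × 0.73 × 0.84 × 0.12 = 0.015453
Normalizing constant Z = 0.0018477 + 0.04657 + 0.037132 + 0.0096445 + 0.015453 = 0.11065.
P(phishing callback | evidence) = 0.04657 / 0.11065 ≈ 0.421.

0.421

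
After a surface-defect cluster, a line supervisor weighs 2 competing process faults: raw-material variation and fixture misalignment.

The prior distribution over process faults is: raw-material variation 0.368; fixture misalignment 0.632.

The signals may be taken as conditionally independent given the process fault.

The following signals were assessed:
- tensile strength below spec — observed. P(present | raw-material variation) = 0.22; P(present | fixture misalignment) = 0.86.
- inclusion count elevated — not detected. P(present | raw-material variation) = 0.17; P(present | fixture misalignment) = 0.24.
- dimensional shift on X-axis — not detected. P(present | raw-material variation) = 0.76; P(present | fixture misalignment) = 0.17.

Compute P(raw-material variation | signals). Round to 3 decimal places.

0.045

For each hypothesis, the unnormalized posterior weight is prior × product of the signal likelihoods (using 1 − P(present | H) for each absent signal):
  raw-material variation: 0.368 × 0.22 × (1 − 0.17) × (1 − 0.76) = 0.016127
  fixture misalignment: 0.632 × 0.86 × (1 − 0.24) × (1 − 0.17) = 0.34285
Normalizing constant Z = 0.016127 + 0.34285 = 0.35898.
P(raw-material variation | evidence) = 0.016127 / 0.35898 ≈ 0.045.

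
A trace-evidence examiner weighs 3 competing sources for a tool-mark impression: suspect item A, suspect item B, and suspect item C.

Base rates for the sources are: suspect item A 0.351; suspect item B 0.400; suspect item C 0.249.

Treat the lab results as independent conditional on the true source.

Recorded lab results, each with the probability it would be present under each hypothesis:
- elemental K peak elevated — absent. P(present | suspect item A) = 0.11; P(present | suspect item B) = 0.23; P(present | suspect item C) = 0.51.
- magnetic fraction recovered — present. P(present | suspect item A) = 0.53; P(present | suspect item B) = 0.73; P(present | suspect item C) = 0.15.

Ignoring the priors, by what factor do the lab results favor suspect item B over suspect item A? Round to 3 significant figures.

The Bayes factor is the ratio of the joint likelihoods of the lab result pattern under the two hypotheses (using 1 − P(present | H) for each absent lab result).
  suspect item B: (1 − 0.23) × 0.73 = 0.5621
  suspect item A: (1 − 0.11) × 0.53 = 0.4717
Bayes factor = 0.5621 / 0.4717 ≈ 1.19

1.19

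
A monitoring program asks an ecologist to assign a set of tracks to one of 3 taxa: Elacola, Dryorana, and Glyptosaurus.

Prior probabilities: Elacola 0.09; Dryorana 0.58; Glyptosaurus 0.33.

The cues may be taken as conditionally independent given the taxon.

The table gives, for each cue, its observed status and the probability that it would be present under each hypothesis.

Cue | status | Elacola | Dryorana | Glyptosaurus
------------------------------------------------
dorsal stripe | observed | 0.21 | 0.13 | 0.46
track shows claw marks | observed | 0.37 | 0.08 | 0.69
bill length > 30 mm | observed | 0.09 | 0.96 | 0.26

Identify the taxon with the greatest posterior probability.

Glyptosaurus

For each hypothesis, the unnormalized posterior weight is prior × product of the cue likelihoods:
  Elacola: 0.09 × 0.21 × 0.37 × 0.09 = 0.00062937
  Dryorana: 0.58 × 0.13 × 0.08 × 0.96 = 0.0057907
  Glyptosaurus: 0.33 × 0.46 × 0.69 × 0.26 = 0.027233
Marginal likelihood of the evidence = 0.033653.
P(Elacola | evidence) ≈ 0.00062937 / 0.033653 ≈ 0.019
P(Dryorana | evidence) ≈ 0.0057907 / 0.033653 ≈ 0.172
P(Glyptosaurus | evidence) ≈ 0.027233 / 0.033653 ≈ 0.809
The largest is 0.809, so Glyptosaurus is most probable.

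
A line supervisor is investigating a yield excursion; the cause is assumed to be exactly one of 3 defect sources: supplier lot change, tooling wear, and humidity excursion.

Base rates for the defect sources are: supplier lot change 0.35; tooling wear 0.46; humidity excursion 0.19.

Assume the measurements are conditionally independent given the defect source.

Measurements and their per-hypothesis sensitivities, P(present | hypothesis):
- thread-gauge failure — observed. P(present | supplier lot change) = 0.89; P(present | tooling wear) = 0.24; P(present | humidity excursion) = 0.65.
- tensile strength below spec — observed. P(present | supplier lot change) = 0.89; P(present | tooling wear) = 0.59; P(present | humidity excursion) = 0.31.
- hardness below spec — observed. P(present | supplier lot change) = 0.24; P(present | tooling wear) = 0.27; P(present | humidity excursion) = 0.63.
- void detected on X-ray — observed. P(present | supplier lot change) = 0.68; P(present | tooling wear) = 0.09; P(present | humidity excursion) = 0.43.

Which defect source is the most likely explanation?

By Bayes' rule with conditional independence, the unnormalized weight for each hypothesis is prior × ∏ likelihoods:
  supplier lot change: 0.35 × 0.89 × 0.89 × 0.24 × 0.68 = 0.045245
  tooling wear: 0.46 × 0.24 × 0.59 × 0.27 × 0.09 = 0.0015828
  humidity excursion: 0.19 × 0.65 × 0.31 × 0.63 × 0.43 = 0.010371
Marginal likelihood of the evidence = 0.057199.
P(supplier lot change | evidence) ≈ 0.045245 / 0.057199 ≈ 0.791
P(tooling wear | evidence) ≈ 0.0015828 / 0.057199 ≈ 0.028
P(humidity excursion | evidence) ≈ 0.010371 / 0.057199 ≈ 0.181
The largest is 0.791, so supplier lot change is most probable.

supplier lot change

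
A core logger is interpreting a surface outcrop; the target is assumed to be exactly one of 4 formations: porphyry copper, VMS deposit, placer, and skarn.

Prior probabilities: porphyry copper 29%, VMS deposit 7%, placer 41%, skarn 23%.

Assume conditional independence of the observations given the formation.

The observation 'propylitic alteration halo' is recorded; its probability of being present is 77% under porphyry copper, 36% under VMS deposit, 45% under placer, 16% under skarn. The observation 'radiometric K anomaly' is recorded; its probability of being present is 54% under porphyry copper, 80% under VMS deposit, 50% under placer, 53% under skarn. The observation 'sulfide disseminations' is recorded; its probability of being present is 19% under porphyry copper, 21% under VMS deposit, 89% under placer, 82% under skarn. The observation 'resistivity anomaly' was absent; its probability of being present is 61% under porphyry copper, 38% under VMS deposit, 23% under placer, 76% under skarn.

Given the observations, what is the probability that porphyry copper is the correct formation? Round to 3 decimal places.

Multiply each prior by the joint likelihood of the evidence pattern (using 1 − P(present | H) for each absent observation):
  porphyry copper: 0.29 × 0.77 × 0.54 × 0.19 × (1 − 0.61) = 0.0089351
  VMS deposit: 0.07 × 0.36 × 0.80 × 0.21 × (1 − 0.38) = 0.0026248
  placer: 0.41 × 0.45 × 0.50 × 0.89 × (1 − 0.23) = 0.063219
  skarn: 0.23 × 0.16 × 0.53 × 0.82 × (1 − 0.76) = 0.0038384
The unnormalized weights sum to 0.078617.
P(porphyry copper | evidence) = 0.0089351 / 0.078617 ≈ 0.114.

0.114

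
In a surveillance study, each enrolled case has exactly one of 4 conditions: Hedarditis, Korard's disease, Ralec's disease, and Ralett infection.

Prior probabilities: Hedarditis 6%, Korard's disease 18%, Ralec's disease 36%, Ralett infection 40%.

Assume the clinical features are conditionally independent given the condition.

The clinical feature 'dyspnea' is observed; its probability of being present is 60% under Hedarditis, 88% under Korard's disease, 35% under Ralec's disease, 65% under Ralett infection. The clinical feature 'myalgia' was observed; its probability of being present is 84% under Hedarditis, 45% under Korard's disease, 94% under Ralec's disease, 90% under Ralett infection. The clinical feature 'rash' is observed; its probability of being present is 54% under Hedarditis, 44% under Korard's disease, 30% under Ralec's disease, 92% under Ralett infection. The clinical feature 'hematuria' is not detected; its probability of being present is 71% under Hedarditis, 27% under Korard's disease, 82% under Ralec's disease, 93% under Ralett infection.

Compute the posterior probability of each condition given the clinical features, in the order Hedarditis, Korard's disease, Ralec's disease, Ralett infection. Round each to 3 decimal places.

For each hypothesis, the unnormalized posterior weight is prior × product of the clinical feature likelihoods (using 1 − P(present | H) for each absent clinical feature):
  Hedarditis: 0.06 × 0.60 × 0.84 × 0.54 × (1 − 0.71) = 0.0047356
  Korard's disease: 0.18 × 0.88 × 0.45 × 0.44 × (1 − 0.27) = 0.022895
  Ralec's disease: 0.36 × 0.35 × 0.94 × 0.30 × (1 − 0.82) = 0.0063958
  Ralett infection: 0.40 × 0.65 × 0.90 × 0.92 × (1 − 0.93) = 0.01507
The unnormalized weights sum to 0.049096.
P(Hedarditis | evidence) = 0.0047356 / 0.049096 ≈ 0.096
P(Korard's disease | evidence) = 0.022895 / 0.049096 ≈ 0.466
P(Ralec's disease | evidence) = 0.0063958 / 0.049096 ≈ 0.130
P(Ralett infection | evidence) = 0.01507 / 0.049096 ≈ 0.307

0.096, 0.466, 0.130, 0.307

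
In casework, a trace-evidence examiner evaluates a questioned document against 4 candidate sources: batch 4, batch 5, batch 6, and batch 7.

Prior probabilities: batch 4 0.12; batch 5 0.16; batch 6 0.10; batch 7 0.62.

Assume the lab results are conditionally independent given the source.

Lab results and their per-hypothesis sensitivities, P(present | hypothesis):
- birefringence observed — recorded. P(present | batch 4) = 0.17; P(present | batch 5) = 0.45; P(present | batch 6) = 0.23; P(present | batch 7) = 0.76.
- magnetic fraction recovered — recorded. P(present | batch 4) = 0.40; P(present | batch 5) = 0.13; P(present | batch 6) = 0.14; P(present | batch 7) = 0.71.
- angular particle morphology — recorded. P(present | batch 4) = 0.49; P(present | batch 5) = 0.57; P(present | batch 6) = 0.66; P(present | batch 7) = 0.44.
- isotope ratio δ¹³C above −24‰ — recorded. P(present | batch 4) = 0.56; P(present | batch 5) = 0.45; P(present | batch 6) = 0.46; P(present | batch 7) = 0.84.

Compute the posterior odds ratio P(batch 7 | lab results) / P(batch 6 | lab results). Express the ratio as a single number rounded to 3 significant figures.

The normalizing constant cancels in an odds ratio, so compute prior × likelihood for the two hypotheses only:
  batch 7: 0.62 × 0.76 × 0.71 × 0.44 × 0.84 = 0.12365
  batch 6: 0.10 × 0.23 × 0.14 × 0.66 × 0.46 = 0.00097759
Posterior odds = 0.12365 / 0.00097759 ≈ 126.

126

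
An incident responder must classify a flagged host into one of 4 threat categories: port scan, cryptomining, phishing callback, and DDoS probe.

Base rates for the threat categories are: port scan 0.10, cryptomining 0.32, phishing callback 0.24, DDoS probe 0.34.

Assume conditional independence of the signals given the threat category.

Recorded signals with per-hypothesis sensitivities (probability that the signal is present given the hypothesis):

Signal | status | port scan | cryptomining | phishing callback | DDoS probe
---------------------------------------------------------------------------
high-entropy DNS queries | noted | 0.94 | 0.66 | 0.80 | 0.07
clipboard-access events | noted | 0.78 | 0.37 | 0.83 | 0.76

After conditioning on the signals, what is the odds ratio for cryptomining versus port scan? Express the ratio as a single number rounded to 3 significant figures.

1.07

Posterior odds equal prior odds times the likelihood ratio; only the two competing hypotheses matter.
  cryptomining: 0.32 × 0.66 × 0.37 = 0.078144
  port scan: 0.10 × 0.94 × 0.78 = 0.07332
Posterior odds = 0.078144 / 0.07332 ≈ 1.07.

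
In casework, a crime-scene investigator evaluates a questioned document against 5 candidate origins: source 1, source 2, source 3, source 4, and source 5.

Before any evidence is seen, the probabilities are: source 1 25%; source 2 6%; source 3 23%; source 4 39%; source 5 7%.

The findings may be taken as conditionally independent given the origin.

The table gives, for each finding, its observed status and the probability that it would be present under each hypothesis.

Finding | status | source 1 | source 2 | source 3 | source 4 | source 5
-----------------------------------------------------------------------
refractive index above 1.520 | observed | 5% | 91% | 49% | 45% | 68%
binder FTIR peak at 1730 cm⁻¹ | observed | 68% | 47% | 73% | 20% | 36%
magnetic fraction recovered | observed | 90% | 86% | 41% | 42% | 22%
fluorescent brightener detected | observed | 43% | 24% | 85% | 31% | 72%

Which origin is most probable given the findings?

For each hypothesis, the unnormalized posterior weight is prior × product of the finding likelihoods:
  source 1: 0.25 × 0.05 × 0.68 × 0.90 × 0.43 = 0.0032895
  source 2: 0.06 × 0.91 × 0.47 × 0.86 × 0.24 = 0.0052966
  source 3: 0.23 × 0.49 × 0.73 × 0.41 × 0.85 = 0.028671
  source 4: 0.39 × 0.45 × 0.20 × 0.42 × 0.31 = 0.00457
  source 5: 0.07 × 0.68 × 0.36 × 0.22 × 0.72 = 0.0027143
Marginal likelihood of the evidence = 0.044542.
P(source 1 | evidence) ≈ 0.0032895 / 0.044542 ≈ 0.074
P(source 2 | evidence) ≈ 0.0052966 / 0.044542 ≈ 0.119
P(source 3 | evidence) ≈ 0.028671 / 0.044542 ≈ 0.644
P(source 4 | evidence) ≈ 0.00457 / 0.044542 ≈ 0.103
P(source 5 | evidence) ≈ 0.0027143 / 0.044542 ≈ 0.061
The largest is 0.644, so source 3 is most probable.

source 3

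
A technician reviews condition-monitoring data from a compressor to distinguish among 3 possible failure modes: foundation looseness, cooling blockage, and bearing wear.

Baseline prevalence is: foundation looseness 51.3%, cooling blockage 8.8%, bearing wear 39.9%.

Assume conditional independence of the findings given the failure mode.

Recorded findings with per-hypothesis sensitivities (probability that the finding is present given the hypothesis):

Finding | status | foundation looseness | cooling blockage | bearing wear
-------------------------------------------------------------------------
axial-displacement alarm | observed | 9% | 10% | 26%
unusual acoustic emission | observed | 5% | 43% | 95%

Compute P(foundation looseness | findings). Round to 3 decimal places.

Multiply each prior by the joint likelihood of the evidence pattern:
  foundation looseness: 0.513 × 0.09 × 0.05 = 0.0023085
  cooling blockage: 0.088 × 0.10 × 0.43 = 0.003784
  bearing wear: 0.399 × 0.26 × 0.95 = 0.098553
Marginal likelihood of the evidence = 0.10465.
P(foundation looseness | evidence) = 0.0023085 / 0.10465 ≈ 0.022.

0.022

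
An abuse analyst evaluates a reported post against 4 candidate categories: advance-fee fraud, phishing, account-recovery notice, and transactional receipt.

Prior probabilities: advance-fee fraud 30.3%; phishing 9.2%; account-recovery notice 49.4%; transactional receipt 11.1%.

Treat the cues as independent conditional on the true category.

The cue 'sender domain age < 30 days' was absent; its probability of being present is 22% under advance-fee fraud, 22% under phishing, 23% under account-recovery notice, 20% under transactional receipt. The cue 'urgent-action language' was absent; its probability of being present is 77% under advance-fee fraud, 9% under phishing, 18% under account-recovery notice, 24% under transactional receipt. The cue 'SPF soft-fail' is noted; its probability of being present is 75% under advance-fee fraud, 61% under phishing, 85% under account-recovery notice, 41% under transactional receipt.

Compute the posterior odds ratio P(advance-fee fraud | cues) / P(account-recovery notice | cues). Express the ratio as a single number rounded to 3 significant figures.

0.154

Unnormalized posterior weight (prior times the cue likelihoods) for each of the two hypotheses (using 1 − P(present | H) for each absent cue):
  advance-fee fraud: 0.303 × (1 − 0.22) × (1 − 0.77) × 0.75 = 0.040769
  account-recovery notice: 0.494 × (1 − 0.23) × (1 − 0.18) × 0.85 = 0.26512
Odds(advance-fee fraud : account-recovery notice) = 0.040769 / 0.26512 ≈ 0.154.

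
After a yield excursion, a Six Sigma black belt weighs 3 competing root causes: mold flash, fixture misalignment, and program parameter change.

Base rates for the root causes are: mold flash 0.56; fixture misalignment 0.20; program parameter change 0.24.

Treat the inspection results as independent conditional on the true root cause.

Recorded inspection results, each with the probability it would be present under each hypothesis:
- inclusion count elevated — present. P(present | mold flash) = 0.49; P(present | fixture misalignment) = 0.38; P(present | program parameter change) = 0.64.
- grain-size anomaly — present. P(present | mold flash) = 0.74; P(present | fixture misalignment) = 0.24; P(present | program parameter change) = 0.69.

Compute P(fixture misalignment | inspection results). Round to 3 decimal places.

0.056

For each hypothesis, the unnormalized posterior weight is prior × product of the inspection result likelihoods:
  mold flash: 0.56 × 0.49 × 0.74 = 0.20306
  fixture misalignment: 0.20 × 0.38 × 0.24 = 0.01824
  program parameter change: 0.24 × 0.64 × 0.69 = 0.10598
Marginal likelihood of the evidence = 0.32728.
P(fixture misalignment | evidence) = 0.01824 / 0.32728 ≈ 0.056.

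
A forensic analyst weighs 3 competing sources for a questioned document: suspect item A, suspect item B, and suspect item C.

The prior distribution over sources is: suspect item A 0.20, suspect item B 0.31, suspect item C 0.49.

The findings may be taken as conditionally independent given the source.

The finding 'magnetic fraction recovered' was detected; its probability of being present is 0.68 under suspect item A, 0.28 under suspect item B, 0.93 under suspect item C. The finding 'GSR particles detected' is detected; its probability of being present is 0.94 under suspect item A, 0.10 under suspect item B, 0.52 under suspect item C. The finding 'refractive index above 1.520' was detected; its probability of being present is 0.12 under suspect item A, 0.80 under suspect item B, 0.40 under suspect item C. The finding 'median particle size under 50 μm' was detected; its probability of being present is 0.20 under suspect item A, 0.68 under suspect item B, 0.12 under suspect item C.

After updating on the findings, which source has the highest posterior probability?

Multiply each prior by the joint likelihood of the evidence pattern:
  suspect item A: 0.20 × 0.68 × 0.94 × 0.12 × 0.20 = 0.0030682
  suspect item B: 0.31 × 0.28 × 0.10 × 0.80 × 0.68 = 0.0047219
  suspect item C: 0.49 × 0.93 × 0.52 × 0.40 × 0.12 = 0.011374
The unnormalized weights sum to 0.019164.
P(suspect item A | evidence) ≈ 0.0030682 / 0.019164 ≈ 0.160
P(suspect item B | evidence) ≈ 0.0047219 / 0.019164 ≈ 0.246
P(suspect item C | evidence) ≈ 0.011374 / 0.019164 ≈ 0.594
The largest is 0.594, so suspect item C is most probable.

suspect item C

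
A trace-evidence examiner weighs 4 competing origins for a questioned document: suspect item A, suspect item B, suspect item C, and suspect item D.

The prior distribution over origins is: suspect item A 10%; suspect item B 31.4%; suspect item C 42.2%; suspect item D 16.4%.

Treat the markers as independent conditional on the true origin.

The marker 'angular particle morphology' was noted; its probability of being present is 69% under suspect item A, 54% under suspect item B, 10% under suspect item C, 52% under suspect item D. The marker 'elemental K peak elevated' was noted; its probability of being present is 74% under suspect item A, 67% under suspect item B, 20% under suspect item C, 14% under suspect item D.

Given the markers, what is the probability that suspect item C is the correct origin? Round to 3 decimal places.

0.046

Multiply each prior by the joint likelihood of the marker pattern:
  suspect item A: 0.100 × 0.69 × 0.74 = 0.05106
  suspect item B: 0.314 × 0.54 × 0.67 = 0.11361
  suspect item C: 0.422 × 0.10 × 0.20 = 0.00844
  suspect item D: 0.164 × 0.52 × 0.14 = 0.011939
The unnormalized weights sum to 0.18504.
P(suspect item C | evidence) = 0.00844 / 0.18504 ≈ 0.046.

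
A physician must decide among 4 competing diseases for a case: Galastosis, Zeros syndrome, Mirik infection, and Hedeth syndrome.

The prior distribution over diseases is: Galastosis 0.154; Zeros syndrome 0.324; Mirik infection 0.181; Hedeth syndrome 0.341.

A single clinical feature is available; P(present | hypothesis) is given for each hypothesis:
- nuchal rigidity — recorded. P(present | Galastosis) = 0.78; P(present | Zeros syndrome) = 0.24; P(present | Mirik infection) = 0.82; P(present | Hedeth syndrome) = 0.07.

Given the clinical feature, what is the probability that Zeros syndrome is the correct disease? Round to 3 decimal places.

0.210

For each hypothesis, the unnormalized posterior weight is prior × likelihood:
  Galastosis: 0.154 × 0.78 = 0.12012
  Zeros syndrome: 0.324 × 0.24 = 0.07776
  Mirik infection: 0.181 × 0.82 = 0.14842
  Hedeth syndrome: 0.341 × 0.07 = 0.02387
Marginal likelihood of the evidence = 0.37017.
P(Zeros syndrome | evidence) = 0.07776 / 0.37017 ≈ 0.210.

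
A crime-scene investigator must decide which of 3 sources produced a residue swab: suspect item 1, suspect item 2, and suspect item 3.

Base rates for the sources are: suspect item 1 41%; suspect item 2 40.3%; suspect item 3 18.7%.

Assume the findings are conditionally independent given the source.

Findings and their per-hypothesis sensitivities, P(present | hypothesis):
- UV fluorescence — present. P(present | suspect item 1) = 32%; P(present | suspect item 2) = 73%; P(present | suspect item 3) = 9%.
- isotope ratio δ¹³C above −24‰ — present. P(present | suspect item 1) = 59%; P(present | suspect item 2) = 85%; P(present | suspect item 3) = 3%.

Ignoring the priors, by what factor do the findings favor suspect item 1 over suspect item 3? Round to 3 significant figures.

The Bayes factor is the ratio of the joint likelihoods of the evidence pattern under the two hypotheses.
  suspect item 1: 0.32 × 0.59 = 0.1888
  suspect item 3: 0.09 × 0.03 = 0.0027
Bayes factor = 0.1888 / 0.0027 ≈ 69.9

69.9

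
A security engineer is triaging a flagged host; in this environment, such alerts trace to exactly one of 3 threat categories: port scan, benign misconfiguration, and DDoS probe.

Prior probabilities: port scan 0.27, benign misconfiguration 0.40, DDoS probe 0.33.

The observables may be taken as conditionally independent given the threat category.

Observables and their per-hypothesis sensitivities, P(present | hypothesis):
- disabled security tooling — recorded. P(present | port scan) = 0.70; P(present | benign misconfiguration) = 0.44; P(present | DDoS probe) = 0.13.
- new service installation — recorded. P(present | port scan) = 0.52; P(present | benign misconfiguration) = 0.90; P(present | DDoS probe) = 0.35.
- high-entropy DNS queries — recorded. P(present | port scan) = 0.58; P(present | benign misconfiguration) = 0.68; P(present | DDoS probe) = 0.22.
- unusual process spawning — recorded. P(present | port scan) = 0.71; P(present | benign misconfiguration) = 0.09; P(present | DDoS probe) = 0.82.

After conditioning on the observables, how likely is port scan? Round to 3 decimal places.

For each hypothesis, the unnormalized posterior weight is prior × product of the observable likelihoods:
  port scan: 0.27 × 0.70 × 0.52 × 0.58 × 0.71 = 0.040472
  benign misconfiguration: 0.40 × 0.44 × 0.90 × 0.68 × 0.09 = 0.0096941
  DDoS probe: 0.33 × 0.13 × 0.35 × 0.22 × 0.82 = 0.0027087
Marginal likelihood of the evidence = 0.052874.
P(port scan | evidence) = 0.040472 / 0.052874 ≈ 0.765.

0.765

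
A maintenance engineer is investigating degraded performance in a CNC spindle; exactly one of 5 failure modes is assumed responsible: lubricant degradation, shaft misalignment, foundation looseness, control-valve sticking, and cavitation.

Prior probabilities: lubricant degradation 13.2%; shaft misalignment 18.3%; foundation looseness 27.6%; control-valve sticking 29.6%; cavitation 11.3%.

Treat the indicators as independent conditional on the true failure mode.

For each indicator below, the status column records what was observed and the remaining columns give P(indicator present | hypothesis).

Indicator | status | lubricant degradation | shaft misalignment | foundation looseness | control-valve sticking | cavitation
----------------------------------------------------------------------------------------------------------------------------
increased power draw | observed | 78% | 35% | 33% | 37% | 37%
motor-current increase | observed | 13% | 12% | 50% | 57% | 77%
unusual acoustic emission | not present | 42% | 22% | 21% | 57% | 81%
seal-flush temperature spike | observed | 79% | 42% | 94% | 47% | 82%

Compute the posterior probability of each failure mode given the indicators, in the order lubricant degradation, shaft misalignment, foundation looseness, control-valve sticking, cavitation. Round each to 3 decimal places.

0.102, 0.042, 0.563, 0.210, 0.083

By Bayes' rule with conditional independence, the unnormalized weight for each hypothesis is prior × ∏ likelihoods (using 1 − P(present | H) for each absent indicator):
  lubricant degradation: 0.132 × 0.78 × 0.13 × (1 − 0.42) × 0.79 = 0.0061329
  shaft misalignment: 0.183 × 0.35 × 0.12 × (1 − 0.22) × 0.42 = 0.0025179
  foundation looseness: 0.276 × 0.33 × 0.50 × (1 − 0.21) × 0.94 = 0.033818
  control-valve sticking: 0.296 × 0.37 × 0.57 × (1 − 0.57) × 0.47 = 0.012616
  cavitation: 0.113 × 0.37 × 0.77 × (1 − 0.81) × 0.82 = 0.0050158
The unnormalized weights sum to 0.060101.
P(lubricant degradation | evidence) = 0.0061329 / 0.060101 ≈ 0.102
P(shaft misalignment | evidence) = 0.0025179 / 0.060101 ≈ 0.042
P(foundation looseness | evidence) = 0.033818 / 0.060101 ≈ 0.563
P(control-valve sticking | evidence) = 0.012616 / 0.060101 ≈ 0.210
P(cavitation | evidence) = 0.0050158 / 0.060101 ≈ 0.083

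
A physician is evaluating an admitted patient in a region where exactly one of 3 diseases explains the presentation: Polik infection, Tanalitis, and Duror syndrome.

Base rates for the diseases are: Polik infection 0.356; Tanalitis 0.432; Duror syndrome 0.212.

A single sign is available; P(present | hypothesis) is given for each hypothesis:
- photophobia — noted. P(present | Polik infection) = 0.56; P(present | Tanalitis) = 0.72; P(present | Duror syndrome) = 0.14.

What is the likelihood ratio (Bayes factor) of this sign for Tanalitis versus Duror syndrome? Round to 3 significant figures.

Likelihood of this sign under each hypothesis:
  Tanalitis: 0.72
  Duror syndrome: 0.14
Bayes factor = 0.72 / 0.14 ≈ 5.14

5.14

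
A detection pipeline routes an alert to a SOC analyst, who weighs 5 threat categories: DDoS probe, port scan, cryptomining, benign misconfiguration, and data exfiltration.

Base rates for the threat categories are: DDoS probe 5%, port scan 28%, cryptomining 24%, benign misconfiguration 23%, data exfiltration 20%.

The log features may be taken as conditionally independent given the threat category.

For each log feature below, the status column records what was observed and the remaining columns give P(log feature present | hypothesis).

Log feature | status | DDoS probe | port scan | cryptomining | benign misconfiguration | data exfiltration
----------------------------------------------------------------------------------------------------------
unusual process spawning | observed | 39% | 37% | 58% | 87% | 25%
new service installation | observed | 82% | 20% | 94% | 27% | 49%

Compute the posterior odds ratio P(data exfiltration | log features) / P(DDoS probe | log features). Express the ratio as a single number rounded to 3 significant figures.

Posterior odds equal prior odds times the likelihood ratio; only the two competing hypotheses matter.
  data exfiltration: 0.20 × 0.25 × 0.49 = 0.0245
  DDoS probe: 0.05 × 0.39 × 0.82 = 0.01599
Odds(data exfiltration : DDoS probe) = 0.0245 / 0.01599 ≈ 1.53.

1.53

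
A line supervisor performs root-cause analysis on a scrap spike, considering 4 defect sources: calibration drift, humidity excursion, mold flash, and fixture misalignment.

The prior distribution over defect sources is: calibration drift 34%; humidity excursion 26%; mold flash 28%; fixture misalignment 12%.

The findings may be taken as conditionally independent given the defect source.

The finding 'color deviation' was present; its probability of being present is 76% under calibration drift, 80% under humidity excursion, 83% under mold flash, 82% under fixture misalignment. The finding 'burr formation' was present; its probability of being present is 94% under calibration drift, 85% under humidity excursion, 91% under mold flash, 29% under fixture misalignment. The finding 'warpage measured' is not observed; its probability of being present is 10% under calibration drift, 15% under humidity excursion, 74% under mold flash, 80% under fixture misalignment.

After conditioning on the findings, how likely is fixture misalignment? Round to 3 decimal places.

0.013

Multiply each prior by the joint likelihood of the evidence pattern (using 1 − P(present | H) for each absent finding):
  calibration drift: 0.34 × 0.76 × 0.94 × (1 − 0.10) = 0.21861
  humidity excursion: 0.26 × 0.80 × 0.85 × (1 − 0.15) = 0.15028
  mold flash: 0.28 × 0.83 × 0.91 × (1 − 0.74) = 0.054986
  fixture misalignment: 0.12 × 0.82 × 0.29 × (1 − 0.80) = 0.0057072
Normalizing constant Z = 0.21861 + 0.15028 + 0.054986 + 0.0057072 = 0.42958.
P(fixture misalignment | evidence) = 0.0057072 / 0.42958 ≈ 0.013.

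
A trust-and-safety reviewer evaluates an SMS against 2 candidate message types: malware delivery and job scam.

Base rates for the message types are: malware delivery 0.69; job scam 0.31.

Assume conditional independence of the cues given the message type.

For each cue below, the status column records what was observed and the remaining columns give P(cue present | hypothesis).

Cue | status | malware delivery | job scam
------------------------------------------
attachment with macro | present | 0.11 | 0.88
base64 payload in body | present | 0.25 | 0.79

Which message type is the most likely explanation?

Multiply each prior by the joint likelihood of the cue pattern:
  malware delivery: 0.69 × 0.11 × 0.25 = 0.018975
  job scam: 0.31 × 0.88 × 0.79 = 0.21551
Normalizing constant Z = 0.018975 + 0.21551 = 0.23449.
P(malware delivery | evidence) ≈ 0.018975 / 0.23449 ≈ 0.081
P(job scam | evidence) ≈ 0.21551 / 0.23449 ≈ 0.919
The largest is 0.919, so job scam is most probable.

job scam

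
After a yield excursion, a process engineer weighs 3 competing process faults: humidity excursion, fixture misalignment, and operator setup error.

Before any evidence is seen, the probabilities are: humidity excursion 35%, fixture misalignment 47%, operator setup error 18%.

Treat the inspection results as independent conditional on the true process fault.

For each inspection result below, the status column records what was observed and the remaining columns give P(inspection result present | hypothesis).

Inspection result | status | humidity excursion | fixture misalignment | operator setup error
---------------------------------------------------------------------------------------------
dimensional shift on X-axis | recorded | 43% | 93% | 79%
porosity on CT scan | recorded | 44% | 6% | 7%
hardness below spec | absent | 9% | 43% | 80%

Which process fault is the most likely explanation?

For each hypothesis, the unnormalized posterior weight is prior × product of the inspection result likelihoods (using 1 − P(present | H) for each absent inspection result):
  humidity excursion: 0.35 × 0.43 × 0.44 × (1 − 0.09) = 0.06026
  fixture misalignment: 0.47 × 0.93 × 0.06 × (1 − 0.43) = 0.014949
  operator setup error: 0.18 × 0.79 × 0.07 × (1 − 0.80) = 0.0019908
Marginal likelihood of the evidence = 0.0772.
P(humidity excursion | evidence) ≈ 0.06026 / 0.0772 ≈ 0.781
P(fixture misalignment | evidence) ≈ 0.014949 / 0.0772 ≈ 0.194
P(operator setup error | evidence) ≈ 0.0019908 / 0.0772 ≈ 0.026
The largest is 0.781, so humidity excursion is most probable.

humidity excursion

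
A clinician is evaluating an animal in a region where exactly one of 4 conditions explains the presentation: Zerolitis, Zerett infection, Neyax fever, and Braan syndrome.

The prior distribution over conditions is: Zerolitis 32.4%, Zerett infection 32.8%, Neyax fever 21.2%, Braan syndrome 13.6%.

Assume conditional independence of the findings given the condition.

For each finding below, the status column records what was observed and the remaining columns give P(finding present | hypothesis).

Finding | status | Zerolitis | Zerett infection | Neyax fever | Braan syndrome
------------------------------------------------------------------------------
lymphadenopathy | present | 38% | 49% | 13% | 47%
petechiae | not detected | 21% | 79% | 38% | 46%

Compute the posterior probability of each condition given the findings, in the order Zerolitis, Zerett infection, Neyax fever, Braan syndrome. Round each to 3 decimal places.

0.533, 0.185, 0.094, 0.189

By Bayes' rule with conditional independence, the unnormalized weight for each hypothesis is prior × ∏ likelihoods (using 1 − P(present | H) for each absent finding):
  Zerolitis: 0.324 × 0.38 × (1 − 0.21) = 0.097265
  Zerett infection: 0.328 × 0.49 × (1 − 0.79) = 0.033751
  Neyax fever: 0.212 × 0.13 × (1 − 0.38) = 0.017087
  Braan syndrome: 0.136 × 0.47 × (1 − 0.46) = 0.034517
Marginal likelihood of the evidence = 0.18262.
P(Zerolitis | evidence) = 0.097265 / 0.18262 ≈ 0.533
P(Zerett infection | evidence) = 0.033751 / 0.18262 ≈ 0.185
P(Neyax fever | evidence) = 0.017087 / 0.18262 ≈ 0.094
P(Braan syndrome | evidence) = 0.034517 / 0.18262 ≈ 0.189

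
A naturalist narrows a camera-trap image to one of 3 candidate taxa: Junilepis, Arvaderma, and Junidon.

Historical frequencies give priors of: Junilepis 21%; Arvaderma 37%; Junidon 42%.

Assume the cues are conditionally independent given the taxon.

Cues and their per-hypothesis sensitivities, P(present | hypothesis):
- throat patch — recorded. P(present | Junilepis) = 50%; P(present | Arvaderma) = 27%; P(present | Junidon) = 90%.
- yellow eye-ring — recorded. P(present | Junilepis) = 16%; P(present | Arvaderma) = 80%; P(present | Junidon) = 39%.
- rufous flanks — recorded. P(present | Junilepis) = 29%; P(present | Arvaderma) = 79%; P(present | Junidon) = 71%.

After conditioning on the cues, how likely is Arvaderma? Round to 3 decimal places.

0.366

By Bayes' rule with conditional independence, the unnormalized weight for each hypothesis is prior × ∏ likelihoods:
  Junilepis: 0.21 × 0.50 × 0.16 × 0.29 = 0.004872
  Arvaderma: 0.37 × 0.27 × 0.80 × 0.79 = 0.063137
  Junidon: 0.42 × 0.90 × 0.39 × 0.71 = 0.10467
The unnormalized weights sum to 0.17268.
P(Arvaderma | evidence) = 0.063137 / 0.17268 ≈ 0.366.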